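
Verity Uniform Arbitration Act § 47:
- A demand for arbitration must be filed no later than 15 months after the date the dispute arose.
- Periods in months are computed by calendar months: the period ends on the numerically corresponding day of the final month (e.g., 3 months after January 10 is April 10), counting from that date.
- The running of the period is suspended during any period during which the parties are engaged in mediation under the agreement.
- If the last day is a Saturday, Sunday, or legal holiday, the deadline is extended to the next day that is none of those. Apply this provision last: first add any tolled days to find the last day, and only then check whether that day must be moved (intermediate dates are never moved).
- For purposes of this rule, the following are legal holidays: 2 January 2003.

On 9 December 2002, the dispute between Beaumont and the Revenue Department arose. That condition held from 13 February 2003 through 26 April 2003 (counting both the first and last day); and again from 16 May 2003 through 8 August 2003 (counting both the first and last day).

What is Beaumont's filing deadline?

15 months after 9 December 2002 is March 9, 2004.
From February 13, 2003 through April 26, 2003 inclusive is 73 days; tolling adds 73 days: March 9, 2004 + 73 days = May 21, 2004.
From May 16, 2003 through August 8, 2003 inclusive is 85 days; tolling adds 85 days: May 21, 2004 + 85 days = August 14, 2004.
August 14, 2004 is Saturday; August 15, 2004 is Sunday. The next qualifying day is August 16, 2004.

August 16, 2004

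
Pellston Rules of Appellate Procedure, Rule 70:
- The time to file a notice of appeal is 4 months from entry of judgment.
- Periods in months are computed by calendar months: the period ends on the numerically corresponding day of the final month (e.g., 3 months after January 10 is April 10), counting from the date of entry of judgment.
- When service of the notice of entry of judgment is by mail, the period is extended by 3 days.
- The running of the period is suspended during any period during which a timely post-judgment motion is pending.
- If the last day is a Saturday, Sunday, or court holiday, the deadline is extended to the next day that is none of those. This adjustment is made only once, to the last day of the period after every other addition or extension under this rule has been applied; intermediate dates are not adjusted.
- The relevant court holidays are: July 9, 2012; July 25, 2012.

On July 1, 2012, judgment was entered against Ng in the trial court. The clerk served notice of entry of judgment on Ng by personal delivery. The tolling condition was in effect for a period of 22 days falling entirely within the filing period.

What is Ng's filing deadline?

4 months after July 1, 2012 is November 1, 2012.
Service was not by mail, so no mail extension applies.
Tolling adds 22 days: November 1, 2012 + 22 days = November 23, 2012.
November 23, 2012 is a Friday and not a court holiday, so no extension applies.

November 23, 2012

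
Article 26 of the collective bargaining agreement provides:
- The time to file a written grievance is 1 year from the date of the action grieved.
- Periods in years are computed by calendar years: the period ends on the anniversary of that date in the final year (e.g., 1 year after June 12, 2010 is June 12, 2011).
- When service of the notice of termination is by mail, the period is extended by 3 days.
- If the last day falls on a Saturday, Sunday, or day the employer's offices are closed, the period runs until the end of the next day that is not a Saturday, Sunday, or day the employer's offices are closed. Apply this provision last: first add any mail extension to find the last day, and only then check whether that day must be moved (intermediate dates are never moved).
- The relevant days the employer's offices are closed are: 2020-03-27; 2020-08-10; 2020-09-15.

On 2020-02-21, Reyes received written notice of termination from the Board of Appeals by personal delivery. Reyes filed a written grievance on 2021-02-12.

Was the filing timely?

Yes

1 year after 2020-02-21 is February 21, 2021.
Service was not by mail, so no mail extension applies.
February 21, 2021 is Sunday. The next qualifying day is February 22, 2021.
The deadline is February 22, 2021; the filing on February 12, 2021 is on or before that date.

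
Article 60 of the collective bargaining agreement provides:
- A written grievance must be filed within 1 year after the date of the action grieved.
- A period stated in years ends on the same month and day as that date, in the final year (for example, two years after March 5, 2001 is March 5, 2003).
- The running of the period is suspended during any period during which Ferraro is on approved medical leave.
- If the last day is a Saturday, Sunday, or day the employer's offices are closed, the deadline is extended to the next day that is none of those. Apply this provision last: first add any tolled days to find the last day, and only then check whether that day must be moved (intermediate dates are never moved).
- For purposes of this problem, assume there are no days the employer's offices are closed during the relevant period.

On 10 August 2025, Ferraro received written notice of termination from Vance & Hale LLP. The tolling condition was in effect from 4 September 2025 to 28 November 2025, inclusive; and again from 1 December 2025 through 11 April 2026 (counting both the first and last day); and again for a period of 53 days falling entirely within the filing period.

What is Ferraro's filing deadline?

May 10, 2027

1 year after 10 August 2025 is August 10, 2026.
From September 4, 2025 through November 28, 2025 inclusive is 86 days; tolling adds 86 days: August 10, 2026 + 86 days = November 4, 2026.
From December 1, 2025 through April 11, 2026 inclusive is 132 days; tolling adds 132 days: November 4, 2026 + 132 days = March 16, 2027.
Tolling adds 53 days: March 16, 2027 + 53 days = May 8, 2027.
May 8, 2027 is Saturday; May 9, 2027 is Sunday. The next qualifying day is May 10, 2027.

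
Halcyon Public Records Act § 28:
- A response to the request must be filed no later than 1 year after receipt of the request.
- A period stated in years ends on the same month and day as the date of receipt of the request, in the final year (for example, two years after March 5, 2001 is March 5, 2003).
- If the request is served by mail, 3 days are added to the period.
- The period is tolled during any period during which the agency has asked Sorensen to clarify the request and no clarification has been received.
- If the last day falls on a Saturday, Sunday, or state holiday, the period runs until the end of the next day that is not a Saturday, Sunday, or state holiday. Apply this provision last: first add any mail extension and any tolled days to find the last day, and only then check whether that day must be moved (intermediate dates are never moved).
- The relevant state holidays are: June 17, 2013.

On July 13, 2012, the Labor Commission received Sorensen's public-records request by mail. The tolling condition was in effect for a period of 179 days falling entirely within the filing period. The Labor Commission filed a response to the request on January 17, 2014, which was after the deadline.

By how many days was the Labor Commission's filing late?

4 days

1 year after July 13, 2012 is July 13, 2013.
Service was by mail, adding 3 days: July 13, 2013 + 3 days = July 16, 2013.
Tolling adds 179 days: July 16, 2013 + 179 days = January 11, 2014.
January 11, 2014 is Saturday; January 12, 2014 is Sunday. The next qualifying day is January 13, 2014.
The deadline is January 13, 2014; from January 13, 2014 to January 17, 2014 is 4 days.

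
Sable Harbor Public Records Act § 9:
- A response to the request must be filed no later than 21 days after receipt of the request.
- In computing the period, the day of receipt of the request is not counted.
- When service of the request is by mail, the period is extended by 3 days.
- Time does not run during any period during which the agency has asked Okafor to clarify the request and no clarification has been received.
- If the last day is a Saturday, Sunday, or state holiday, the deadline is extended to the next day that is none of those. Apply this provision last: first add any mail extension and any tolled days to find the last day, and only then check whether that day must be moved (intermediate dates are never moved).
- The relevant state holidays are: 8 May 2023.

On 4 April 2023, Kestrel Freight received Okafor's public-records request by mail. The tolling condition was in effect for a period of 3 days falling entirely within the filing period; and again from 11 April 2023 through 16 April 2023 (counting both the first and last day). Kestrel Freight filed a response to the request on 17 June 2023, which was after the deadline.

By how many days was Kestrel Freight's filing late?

39 days

21 days after 4 April 2023 is April 25, 2023.
Service was by mail, adding 3 days: April 25, 2023 + 3 days = April 28, 2023.
Tolling adds 3 days: April 28, 2023 + 3 days = May 1, 2023.
From April 11, 2023 through April 16, 2023 inclusive is 6 days; tolling adds 6 days: May 1, 2023 + 6 days = May 7, 2023.
May 7, 2023 is Sunday; May 8, 2023 is a listed holiday. The next qualifying day is May 9, 2023.
The deadline is May 9, 2023; from May 9, 2023 to June 17, 2023 is 39 days.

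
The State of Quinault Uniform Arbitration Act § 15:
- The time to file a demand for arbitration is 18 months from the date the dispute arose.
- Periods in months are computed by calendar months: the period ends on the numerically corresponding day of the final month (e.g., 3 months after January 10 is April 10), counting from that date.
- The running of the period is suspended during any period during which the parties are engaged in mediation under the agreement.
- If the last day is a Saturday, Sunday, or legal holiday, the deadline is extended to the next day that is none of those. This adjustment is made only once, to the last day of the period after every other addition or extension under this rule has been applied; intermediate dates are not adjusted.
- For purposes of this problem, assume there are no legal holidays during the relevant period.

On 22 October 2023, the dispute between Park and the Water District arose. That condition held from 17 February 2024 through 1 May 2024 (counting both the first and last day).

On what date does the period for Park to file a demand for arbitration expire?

18 months after 22 October 2023 is April 22, 2025.
From February 17, 2024 through May 1, 2024 inclusive is 75 days; tolling adds 75 days: April 22, 2025 + 75 days = July 6, 2025.
July 6, 2025 is Sunday. The next qualifying day is July 7, 2025.

July 7, 2025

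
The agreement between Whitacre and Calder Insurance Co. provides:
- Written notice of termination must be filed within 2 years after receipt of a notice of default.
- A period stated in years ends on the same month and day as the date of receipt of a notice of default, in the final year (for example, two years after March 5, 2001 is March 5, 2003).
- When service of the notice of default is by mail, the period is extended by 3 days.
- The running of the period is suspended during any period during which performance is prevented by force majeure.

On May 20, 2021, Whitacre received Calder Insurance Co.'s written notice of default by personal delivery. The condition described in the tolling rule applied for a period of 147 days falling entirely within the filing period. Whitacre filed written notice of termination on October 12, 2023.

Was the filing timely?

2 years after May 20, 2021 is May 20, 2023.
Service was not by mail, so no mail extension applies.
Tolling adds 147 days: May 20, 2023 + 147 days = October 14, 2023.
The deadline is October 14, 2023; the filing on October 12, 2023 is on or before that date.

Yes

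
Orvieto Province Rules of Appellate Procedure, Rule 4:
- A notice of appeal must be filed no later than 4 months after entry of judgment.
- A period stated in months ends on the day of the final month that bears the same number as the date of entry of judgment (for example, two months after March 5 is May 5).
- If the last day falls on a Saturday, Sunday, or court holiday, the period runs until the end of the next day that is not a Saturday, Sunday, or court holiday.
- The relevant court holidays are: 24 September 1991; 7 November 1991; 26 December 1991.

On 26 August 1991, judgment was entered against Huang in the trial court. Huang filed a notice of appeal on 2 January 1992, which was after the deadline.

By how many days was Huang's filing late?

4 months after 26 August 1991 is December 26, 1991.
December 26, 1991 is a listed holiday. The next qualifying day is December 27, 1991.
The deadline is December 27, 1991; from December 27, 1991 to January 2, 1992 is 6 days.

6 days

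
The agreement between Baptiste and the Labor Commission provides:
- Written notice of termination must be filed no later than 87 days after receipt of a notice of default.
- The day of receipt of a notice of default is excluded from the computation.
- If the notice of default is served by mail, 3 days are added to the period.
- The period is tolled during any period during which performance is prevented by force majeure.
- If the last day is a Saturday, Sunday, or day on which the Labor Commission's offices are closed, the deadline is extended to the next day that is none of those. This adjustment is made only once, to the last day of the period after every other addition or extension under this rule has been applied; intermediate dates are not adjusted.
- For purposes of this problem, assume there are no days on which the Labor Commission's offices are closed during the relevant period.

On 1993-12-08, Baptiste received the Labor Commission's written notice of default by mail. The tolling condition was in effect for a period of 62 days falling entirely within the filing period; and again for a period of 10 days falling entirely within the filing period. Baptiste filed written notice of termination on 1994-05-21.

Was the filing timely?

No

87 days after 1993-12-08 is March 5, 1994.
Service was by mail, adding 3 days: March 5, 1994 + 3 days = March 8, 1994.
Tolling adds 62 days: March 8, 1994 + 62 days = May 9, 1994.
Tolling adds 10 days: May 9, 1994 + 10 days = May 19, 1994.
May 19, 1994 is a Thursday and not a day on which the Labor Commission's offices are closed, so no extension applies.
The deadline is May 19, 1994; the filing on May 21, 1994 is after that date.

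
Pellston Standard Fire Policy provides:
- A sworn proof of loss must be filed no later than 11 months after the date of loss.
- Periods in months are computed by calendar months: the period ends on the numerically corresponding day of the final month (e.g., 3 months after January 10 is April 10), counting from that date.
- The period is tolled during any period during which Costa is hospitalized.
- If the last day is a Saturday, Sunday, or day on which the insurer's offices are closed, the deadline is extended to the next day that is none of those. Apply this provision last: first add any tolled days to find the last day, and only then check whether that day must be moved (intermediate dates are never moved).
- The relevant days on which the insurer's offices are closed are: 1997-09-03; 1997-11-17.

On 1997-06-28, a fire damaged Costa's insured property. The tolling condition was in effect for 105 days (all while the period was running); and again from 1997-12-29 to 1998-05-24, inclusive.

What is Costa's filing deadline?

11 months after 1997-06-28 is May 28, 1998.
Tolling adds 105 days: May 28, 1998 + 105 days = September 10, 1998.
From December 29, 1997 through May 24, 1998 inclusive is 147 days; tolling adds 147 days: September 10, 1998 + 147 days = February 4, 1999.
February 4, 1999 is a Thursday and not a day on which the insurer's offices are closed, so no extension applies.

February 4, 1999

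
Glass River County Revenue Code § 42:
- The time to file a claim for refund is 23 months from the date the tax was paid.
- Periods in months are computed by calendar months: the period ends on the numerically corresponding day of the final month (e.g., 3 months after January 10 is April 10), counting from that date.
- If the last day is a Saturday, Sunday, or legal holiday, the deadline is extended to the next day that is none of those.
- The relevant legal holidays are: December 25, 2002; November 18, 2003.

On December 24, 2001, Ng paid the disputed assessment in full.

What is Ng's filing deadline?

November 24, 2003

23 months after December 24, 2001 is November 24, 2003.
November 24, 2003 is a Monday and not a legal holiday, so no extension applies.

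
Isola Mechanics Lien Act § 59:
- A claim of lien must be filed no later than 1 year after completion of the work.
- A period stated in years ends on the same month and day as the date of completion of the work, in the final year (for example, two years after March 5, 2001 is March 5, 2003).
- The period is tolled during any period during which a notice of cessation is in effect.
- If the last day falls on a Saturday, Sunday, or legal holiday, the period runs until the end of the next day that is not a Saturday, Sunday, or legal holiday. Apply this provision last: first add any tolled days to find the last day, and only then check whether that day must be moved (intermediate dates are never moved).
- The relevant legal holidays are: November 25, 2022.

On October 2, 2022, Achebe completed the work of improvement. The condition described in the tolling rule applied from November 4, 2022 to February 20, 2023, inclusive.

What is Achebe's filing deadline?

January 19, 2024

1 year after October 2, 2022 is October 2, 2023.
From November 4, 2022 through February 20, 2023 inclusive is 109 days; tolling adds 109 days: October 2, 2023 + 109 days = January 19, 2024.
January 19, 2024 is a Friday and not a legal holiday, so no extension applies.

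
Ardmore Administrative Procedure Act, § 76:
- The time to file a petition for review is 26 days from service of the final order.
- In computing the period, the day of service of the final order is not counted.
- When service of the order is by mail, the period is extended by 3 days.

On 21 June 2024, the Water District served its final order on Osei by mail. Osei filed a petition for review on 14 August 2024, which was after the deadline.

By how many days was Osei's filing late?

25 days

26 days after 21 June 2024 is July 17, 2024.
Service was by mail, adding 3 days: July 17, 2024 + 3 days = July 20, 2024.
The deadline is July 20, 2024; from July 20, 2024 to August 14, 2024 is 25 days.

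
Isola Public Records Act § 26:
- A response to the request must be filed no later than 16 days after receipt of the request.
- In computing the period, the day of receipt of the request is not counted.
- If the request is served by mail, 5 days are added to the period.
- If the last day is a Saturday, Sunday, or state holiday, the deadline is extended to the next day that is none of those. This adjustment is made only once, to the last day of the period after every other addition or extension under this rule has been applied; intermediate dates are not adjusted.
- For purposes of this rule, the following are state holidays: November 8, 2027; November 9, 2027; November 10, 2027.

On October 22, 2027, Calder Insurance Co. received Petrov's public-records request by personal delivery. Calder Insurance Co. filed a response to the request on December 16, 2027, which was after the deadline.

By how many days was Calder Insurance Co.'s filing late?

16 days after October 22, 2027 is November 7, 2027.
Service was not by mail, so no mail extension applies.
November 7, 2027 is Sunday; November 8, 2027 is a listed holiday; November 9, 2027 is a listed holiday; November 10, 2027 is a listed holiday. The next qualifying day is November 11, 2027.
The deadline is November 11, 2027; from November 11, 2027 to December 16, 2027 is 35 days.

35 days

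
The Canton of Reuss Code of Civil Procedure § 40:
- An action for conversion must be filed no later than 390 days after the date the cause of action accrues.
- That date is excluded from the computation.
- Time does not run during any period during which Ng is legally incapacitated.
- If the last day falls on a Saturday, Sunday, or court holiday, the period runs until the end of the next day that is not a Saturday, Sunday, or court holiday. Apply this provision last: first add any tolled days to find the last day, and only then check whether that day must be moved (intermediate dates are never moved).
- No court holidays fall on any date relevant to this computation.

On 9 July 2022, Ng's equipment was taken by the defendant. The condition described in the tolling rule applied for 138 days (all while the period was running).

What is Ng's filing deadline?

390 days after 9 July 2022 is August 3, 2023.
Tolling adds 138 days: August 3, 2023 + 138 days = December 19, 2023.
December 19, 2023 is a Tuesday and not a court holiday, so no extension applies.

December 19, 2023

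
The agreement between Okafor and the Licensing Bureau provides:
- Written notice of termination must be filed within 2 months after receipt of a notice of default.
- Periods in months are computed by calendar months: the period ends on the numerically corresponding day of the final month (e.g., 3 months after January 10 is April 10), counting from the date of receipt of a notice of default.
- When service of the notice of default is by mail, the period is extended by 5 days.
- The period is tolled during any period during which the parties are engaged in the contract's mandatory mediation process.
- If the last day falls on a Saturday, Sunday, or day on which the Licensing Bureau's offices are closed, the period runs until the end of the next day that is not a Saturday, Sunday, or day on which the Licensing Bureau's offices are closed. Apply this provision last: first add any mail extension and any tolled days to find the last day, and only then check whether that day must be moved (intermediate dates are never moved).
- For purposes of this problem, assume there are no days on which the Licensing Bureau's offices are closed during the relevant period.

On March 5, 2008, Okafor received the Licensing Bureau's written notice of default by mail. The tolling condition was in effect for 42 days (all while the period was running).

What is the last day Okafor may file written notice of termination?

June 23, 2008

2 months after March 5, 2008 is May 5, 2008.
Service was by mail, adding 5 days: May 5, 2008 + 5 days = May 10, 2008.
Tolling adds 42 days: May 10, 2008 + 42 days = June 21, 2008.
June 21, 2008 is Saturday; June 22, 2008 is Sunday. The next qualifying day is June 23, 2008.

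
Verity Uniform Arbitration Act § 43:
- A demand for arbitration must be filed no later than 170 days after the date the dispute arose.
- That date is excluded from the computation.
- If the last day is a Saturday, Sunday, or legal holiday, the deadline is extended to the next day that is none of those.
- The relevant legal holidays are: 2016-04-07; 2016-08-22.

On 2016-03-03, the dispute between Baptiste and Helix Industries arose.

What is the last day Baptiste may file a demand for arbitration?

August 23, 2016

170 days after 2016-03-03 is August 20, 2016.
August 20, 2016 is Saturday; August 21, 2016 is Sunday; August 22, 2016 is a listed holiday. The next qualifying day is August 23, 2016.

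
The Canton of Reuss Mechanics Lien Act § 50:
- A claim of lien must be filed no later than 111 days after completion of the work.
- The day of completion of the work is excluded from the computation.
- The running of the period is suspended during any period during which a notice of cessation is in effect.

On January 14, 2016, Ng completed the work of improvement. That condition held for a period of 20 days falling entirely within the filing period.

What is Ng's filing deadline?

May 24, 2016

111 days after January 14, 2016 is May 4, 2016.
Tolling adds 20 days: May 4, 2016 + 20 days = May 24, 2016.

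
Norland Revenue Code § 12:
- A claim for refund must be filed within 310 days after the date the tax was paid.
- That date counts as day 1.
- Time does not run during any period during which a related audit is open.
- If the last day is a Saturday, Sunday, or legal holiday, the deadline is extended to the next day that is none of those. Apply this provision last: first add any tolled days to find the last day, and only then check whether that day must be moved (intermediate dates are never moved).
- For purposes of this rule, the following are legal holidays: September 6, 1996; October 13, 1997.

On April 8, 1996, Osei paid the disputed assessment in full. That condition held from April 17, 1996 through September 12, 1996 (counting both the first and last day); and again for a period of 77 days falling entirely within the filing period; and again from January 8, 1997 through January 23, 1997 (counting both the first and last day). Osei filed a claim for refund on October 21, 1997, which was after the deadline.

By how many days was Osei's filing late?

Counting April 8, 1996 as day 1, day 310 is February 11, 1997.
From April 17, 1996 through September 12, 1996 inclusive is 149 days; tolling adds 149 days: February 11, 1997 + 149 days = July 10, 1997.
Tolling adds 77 days: July 10, 1997 + 77 days = September 25, 1997.
From January 8, 1997 through January 23, 1997 inclusive is 16 days; tolling adds 16 days: September 25, 1997 + 16 days = October 11, 1997.
October 11, 1997 is Saturday; October 12, 1997 is Sunday; October 13, 1997 is a listed holiday. The next qualifying day is October 14, 1997.
The deadline is October 14, 1997; from October 14, 1997 to October 21, 1997 is 7 days.

7 days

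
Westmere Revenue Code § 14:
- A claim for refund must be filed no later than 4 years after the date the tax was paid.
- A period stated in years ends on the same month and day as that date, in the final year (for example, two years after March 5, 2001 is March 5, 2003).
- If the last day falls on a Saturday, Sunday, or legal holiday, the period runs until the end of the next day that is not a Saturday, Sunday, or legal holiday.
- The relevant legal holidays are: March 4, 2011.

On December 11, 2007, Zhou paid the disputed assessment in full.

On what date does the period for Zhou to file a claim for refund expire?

December 12, 2011

4 years after December 11, 2007 is December 11, 2011.
December 11, 2011 is Sunday. The next qualifying day is December 12, 2011.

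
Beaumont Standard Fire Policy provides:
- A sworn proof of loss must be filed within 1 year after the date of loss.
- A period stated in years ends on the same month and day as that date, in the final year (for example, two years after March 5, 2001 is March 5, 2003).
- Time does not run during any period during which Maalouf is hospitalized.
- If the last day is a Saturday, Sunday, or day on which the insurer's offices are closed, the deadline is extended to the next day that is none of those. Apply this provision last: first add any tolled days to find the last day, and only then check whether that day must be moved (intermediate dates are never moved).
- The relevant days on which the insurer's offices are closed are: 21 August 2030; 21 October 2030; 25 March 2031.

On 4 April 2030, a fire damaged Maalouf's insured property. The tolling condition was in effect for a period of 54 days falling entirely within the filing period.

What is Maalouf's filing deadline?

1 year after 4 April 2030 is April 4, 2031.
Tolling adds 54 days: April 4, 2031 + 54 days = May 28, 2031.
May 28, 2031 is a Wednesday and not a day on which the insurer's offices are closed, so no extension applies.

May 28, 2031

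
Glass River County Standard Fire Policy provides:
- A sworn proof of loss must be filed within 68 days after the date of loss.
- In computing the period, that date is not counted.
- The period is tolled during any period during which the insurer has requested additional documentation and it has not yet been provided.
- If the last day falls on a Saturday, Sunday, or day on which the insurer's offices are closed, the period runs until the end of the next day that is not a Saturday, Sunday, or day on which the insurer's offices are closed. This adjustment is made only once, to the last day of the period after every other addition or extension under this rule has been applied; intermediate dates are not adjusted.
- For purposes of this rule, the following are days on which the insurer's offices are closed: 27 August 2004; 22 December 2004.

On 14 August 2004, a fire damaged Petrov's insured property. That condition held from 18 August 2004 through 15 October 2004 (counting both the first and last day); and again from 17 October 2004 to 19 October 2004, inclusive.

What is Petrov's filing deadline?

68 days after 14 August 2004 is October 21, 2004.
From August 18, 2004 through October 15, 2004 inclusive is 59 days; tolling adds 59 days: October 21, 2004 + 59 days = December 19, 2004.
From October 17, 2004 through October 19, 2004 inclusive is 3 days; tolling adds 3 days: December 19, 2004 + 3 days = December 22, 2004.
December 22, 2004 is a listed holiday. The next qualifying day is December 23, 2004.

December 23, 2004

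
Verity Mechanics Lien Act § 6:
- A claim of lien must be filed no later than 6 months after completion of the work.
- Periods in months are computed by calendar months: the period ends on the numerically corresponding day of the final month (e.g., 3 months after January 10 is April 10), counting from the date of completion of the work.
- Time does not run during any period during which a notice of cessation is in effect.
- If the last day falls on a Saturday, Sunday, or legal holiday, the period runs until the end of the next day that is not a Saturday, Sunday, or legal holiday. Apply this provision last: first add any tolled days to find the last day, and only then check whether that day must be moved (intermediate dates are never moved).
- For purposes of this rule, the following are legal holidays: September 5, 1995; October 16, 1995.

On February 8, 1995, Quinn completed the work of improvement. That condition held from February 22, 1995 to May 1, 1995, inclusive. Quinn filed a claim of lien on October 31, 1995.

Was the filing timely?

No

6 months after February 8, 1995 is August 8, 1995.
From February 22, 1995 through May 1, 1995 inclusive is 69 days; tolling adds 69 days: August 8, 1995 + 69 days = October 16, 1995.
October 16, 1995 is a listed holiday. The next qualifying day is October 17, 1995.
The deadline is October 17, 1995; the filing on October 31, 1995 is after that date.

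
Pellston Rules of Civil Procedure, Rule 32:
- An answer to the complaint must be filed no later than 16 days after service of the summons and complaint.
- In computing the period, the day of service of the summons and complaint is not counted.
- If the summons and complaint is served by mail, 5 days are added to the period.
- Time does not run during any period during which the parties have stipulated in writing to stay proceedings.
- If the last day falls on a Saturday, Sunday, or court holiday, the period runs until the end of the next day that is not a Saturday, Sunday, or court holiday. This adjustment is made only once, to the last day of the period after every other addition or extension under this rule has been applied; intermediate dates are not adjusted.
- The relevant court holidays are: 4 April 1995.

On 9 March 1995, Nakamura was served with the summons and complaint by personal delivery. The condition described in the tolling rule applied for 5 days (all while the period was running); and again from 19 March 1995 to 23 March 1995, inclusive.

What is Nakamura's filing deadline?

April 5, 1995

16 days after 9 March 1995 is March 25, 1995.
Service was not by mail, so no mail extension applies.
Tolling adds 5 days: March 25, 1995 + 5 days = March 30, 1995.
From March 19, 1995 through March 23, 1995 inclusive is 5 days; tolling adds 5 days: March 30, 1995 + 5 days = April 4, 1995.
April 4, 1995 is a listed holiday. The next qualifying day is April 5, 1995.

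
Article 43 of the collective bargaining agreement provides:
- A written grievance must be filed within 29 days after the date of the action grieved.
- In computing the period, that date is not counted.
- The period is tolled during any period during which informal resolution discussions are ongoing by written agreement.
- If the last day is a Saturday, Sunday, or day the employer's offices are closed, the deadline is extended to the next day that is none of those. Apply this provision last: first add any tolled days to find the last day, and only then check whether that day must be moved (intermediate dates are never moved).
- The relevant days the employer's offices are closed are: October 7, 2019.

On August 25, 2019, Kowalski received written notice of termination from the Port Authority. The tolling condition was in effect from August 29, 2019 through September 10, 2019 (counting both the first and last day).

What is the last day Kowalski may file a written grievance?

October 8, 2019

29 days after August 25, 2019 is September 23, 2019.
From August 29, 2019 through September 10, 2019 inclusive is 13 days; tolling adds 13 days: September 23, 2019 + 13 days = October 6, 2019.
October 6, 2019 is Sunday; October 7, 2019 is a listed holiday. The next qualifying day is October 8, 2019.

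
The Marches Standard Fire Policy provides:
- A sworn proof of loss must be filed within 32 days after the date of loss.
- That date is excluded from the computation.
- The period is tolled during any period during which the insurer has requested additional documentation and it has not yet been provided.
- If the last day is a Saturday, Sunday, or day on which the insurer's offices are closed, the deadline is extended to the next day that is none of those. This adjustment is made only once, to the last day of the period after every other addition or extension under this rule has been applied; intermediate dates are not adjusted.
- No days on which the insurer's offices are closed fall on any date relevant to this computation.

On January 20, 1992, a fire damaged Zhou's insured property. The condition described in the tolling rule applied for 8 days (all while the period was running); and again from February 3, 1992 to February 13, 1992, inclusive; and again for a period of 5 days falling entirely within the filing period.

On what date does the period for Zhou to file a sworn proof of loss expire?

March 16, 1992

32 days after January 20, 1992 is February 21, 1992.
Tolling adds 8 days: February 21, 1992 + 8 days = February 29, 1992.
From February 3, 1992 through February 13, 1992 inclusive is 11 days; tolling adds 11 days: February 29, 1992 + 11 days = March 11, 1992.
Tolling adds 5 days: March 11, 1992 + 5 days = March 16, 1992.
March 16, 1992 is a Monday and not a day on which the insurer's offices are closed, so no extension applies.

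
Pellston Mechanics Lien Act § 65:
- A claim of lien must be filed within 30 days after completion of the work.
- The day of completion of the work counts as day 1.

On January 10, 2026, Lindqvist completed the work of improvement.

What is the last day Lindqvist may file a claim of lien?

February 8, 2026

Counting January 10, 2026 as day 1, day 30 is February 8, 2026.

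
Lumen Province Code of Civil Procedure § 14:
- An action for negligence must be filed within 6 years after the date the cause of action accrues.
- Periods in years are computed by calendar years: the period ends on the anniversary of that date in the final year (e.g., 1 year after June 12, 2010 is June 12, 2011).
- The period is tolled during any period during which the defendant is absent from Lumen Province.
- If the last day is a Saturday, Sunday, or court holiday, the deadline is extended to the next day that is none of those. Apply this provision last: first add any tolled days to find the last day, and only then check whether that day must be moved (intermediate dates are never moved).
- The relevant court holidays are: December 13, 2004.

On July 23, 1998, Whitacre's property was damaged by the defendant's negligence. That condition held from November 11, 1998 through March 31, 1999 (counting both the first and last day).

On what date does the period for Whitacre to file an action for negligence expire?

December 14, 2004

6 years after July 23, 1998 is July 23, 2004.
From November 11, 1998 through March 31, 1999 inclusive is 141 days; tolling adds 141 days: July 23, 2004 + 141 days = December 11, 2004.
December 11, 2004 is Saturday; December 12, 2004 is Sunday; December 13, 2004 is a listed holiday. The next qualifying day is December 14, 2004.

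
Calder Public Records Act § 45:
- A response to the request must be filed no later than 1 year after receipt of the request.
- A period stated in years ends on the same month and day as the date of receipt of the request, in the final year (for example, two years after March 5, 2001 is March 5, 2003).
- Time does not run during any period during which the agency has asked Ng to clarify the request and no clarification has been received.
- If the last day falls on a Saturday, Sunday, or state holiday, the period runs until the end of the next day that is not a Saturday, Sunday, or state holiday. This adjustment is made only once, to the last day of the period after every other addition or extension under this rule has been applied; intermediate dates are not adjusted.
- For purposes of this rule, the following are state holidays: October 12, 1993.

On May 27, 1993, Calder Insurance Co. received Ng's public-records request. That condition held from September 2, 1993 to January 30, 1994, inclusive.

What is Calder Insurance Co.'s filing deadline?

October 25, 1994

1 year after May 27, 1993 is May 27, 1994.
From September 2, 1993 through January 30, 1994 inclusive is 151 days; tolling adds 151 days: May 27, 1994 + 151 days = October 25, 1994.
October 25, 1994 is a Tuesday and not a state holiday, so no extension applies.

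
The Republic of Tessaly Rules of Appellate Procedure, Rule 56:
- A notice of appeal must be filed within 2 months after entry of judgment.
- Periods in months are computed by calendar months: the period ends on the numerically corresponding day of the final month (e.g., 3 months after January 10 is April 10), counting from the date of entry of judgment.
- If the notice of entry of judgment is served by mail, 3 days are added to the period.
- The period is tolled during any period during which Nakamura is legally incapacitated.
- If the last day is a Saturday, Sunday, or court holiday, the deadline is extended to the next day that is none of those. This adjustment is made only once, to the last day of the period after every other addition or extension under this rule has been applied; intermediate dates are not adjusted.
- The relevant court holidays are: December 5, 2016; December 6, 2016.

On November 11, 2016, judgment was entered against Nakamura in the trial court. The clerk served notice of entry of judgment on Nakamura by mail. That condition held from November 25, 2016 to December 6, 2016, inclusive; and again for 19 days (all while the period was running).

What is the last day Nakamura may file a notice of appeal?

February 14, 2017

2 months after November 11, 2016 is January 11, 2017.
Service was by mail, adding 3 days: January 11, 2017 + 3 days = January 14, 2017.
From November 25, 2016 through December 6, 2016 inclusive is 12 days; tolling adds 12 days: January 14, 2017 + 12 days = January 26, 2017.
Tolling adds 19 days: January 26, 2017 + 19 days = February 14, 2017.
February 14, 2017 is a Tuesday and not a court holiday, so no extension applies.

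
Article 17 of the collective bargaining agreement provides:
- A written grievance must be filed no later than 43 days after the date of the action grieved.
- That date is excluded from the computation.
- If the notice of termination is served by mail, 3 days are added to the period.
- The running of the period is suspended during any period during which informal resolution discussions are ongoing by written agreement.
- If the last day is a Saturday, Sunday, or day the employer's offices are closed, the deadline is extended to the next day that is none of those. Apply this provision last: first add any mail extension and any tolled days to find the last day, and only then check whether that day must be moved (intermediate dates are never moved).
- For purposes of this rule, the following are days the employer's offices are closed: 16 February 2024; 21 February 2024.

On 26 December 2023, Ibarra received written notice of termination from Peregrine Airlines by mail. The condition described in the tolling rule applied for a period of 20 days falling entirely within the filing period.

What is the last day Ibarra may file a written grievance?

March 1, 2024

43 days after 26 December 2023 is February 7, 2024.
Service was by mail, adding 3 days: February 7, 2024 + 3 days = February 10, 2024.
Tolling adds 20 days: February 10, 2024 + 20 days = March 1, 2024.
March 1, 2024 is a Friday and not a day the employer's offices are closed, so no extension applies.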